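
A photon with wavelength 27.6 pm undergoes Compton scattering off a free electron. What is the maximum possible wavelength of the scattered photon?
32.4526 pm (at θ = 180°)

The Compton shift is Δλ = λ_C(1 − cos θ).

Since cos θ ranges from −1 to 1, the factor (1 − cos θ) ranges from 0 to 2; the maximum shift occurs at θ = 180° (backscattering):
Δλ_max = 2λ_C = 2 × 2.4263 pm = 4.8526 pm

Maximum scattered wavelength:
λ'_max = λ₀ + Δλ_max = 27.6 + 4.8526 = 32.4526 pm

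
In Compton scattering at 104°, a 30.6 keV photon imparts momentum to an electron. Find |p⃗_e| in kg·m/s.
2.4891e-23 kg·m/s

The electron is initially at rest, so by conservation of momentum:
p⃗_e = p⃗₀ − p⃗'  (incident photon momentum minus scattered photon momentum)

Photon momentum magnitudes (p = h/λ = E/c):
λ₀ = hc/E₀ = 40.5177 pm → p₀ = h/λ₀ = 1.6354e-23 kg·m/s
Δλ = λ_C(1 − cos 104°) = 3.0133 pm
λ' = 43.5310 pm → p' = h/λ' = 1.5221e-23 kg·m/s

The scattered photon makes angle θ = 104° with the incident direction, so by the law of cosines:
|p⃗_e|² = p₀² + p'² − 2p₀p'cos θ
|p⃗_e|² = (1.6354e-23)² + (1.5221e-23)² − 2·1.6354e-23·1.5221e-23·cos(104°)
|p⃗_e| = 2.4891e-23 kg·m/s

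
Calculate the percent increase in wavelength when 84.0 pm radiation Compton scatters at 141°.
5.1332%

Calculate the Compton shift:
Δλ = λ_C(1 - cos(141°))
Δλ = 2.4263 × (1 - cos(141°))
Δλ = 2.4263 × 1.7771
Δλ = 4.3119 pm

Percentage change:
(Δλ/λ₀) × 100 = (4.3119/84.0) × 100
= 5.1332%

(Intermediate values are shown rounded; full precision is carried through to the final answer.)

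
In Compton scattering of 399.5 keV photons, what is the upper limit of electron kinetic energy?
243.6647 keV

Maximum energy transfer occurs at θ = 180° (backscattering).

Initial photon: E₀ = 399.5 keV → λ₀ = 3.1035 pm

Maximum Compton shift (at 180°):
Δλ_max = 2λ_C = 2 × 2.4263 = 4.8526 pm

Final wavelength:
λ' = 3.1035 + 4.8526 = 7.9561 pm

Minimum photon energy (maximum energy to electron):
E'_min = hc/λ' = 155.8353 keV

Maximum electron kinetic energy:
K_max = E₀ - E'_min = 399.5000 - 155.8353 = 243.6647 keV

(Intermediate values are shown rounded; full precision is carried through to the final answer.)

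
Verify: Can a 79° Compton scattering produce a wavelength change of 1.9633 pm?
Yes, consistent

Calculate the expected shift for θ = 79°:

Δλ_expected = λ_C(1 - cos(79°))
Δλ_expected = 2.4263 × (1 - cos(79°))
Δλ_expected = 2.4263 × 0.8092
Δλ_expected = 1.9633 pm

Given shift: 1.9633 pm
Expected shift: 1.9633 pm
Difference: 0.0000 pm

The values match. This is consistent with Compton scattering at the stated angle.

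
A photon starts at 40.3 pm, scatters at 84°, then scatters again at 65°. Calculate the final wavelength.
43.8736 pm

Apply Compton shift twice:

First scattering at θ₁ = 84°:
Δλ₁ = λ_C(1 - cos(84°))
Δλ₁ = 2.4263 × 0.8955
Δλ₁ = 2.1727 pm

After first scattering:
λ₁ = 40.3 + 2.1727 = 42.4727 pm

Second scattering at θ₂ = 65°:
Δλ₂ = λ_C(1 - cos(65°))
Δλ₂ = 2.4263 × 0.5774
Δλ₂ = 1.4009 pm

Final wavelength:
λ₂ = 42.4727 + 1.4009 = 43.8736 pm

Total shift: Δλ_total = 2.1727 + 1.4009 = 3.5736 pm

(Intermediate values are shown rounded; full precision is carried through to the final answer.)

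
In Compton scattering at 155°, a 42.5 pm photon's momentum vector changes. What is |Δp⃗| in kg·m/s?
2.8950e-23 kg·m/s

Photon momentum magnitude is p = h/λ.

Initial momentum:
p₀ = h/λ = 6.6261e-34/4.2500e-11 = 1.5591e-23 kg·m/s

After scattering:
λ' = λ + Δλ = 42.5 + 4.6253 = 47.1253 pm
p' = h/λ' = 6.6261e-34/4.7125e-11 = 1.4061e-23 kg·m/s

Momentum is a vector; the scattered photon's direction makes angle θ = 155° with the incident direction. The magnitude of the vector change Δp⃗ = p⃗₀ − p⃗' is found from the law of cosines:
|Δp⃗|² = p₀² + p'² − 2p₀p'cos θ
|Δp⃗|² = (1.5591e-23)² + (1.4061e-23)² − 2·1.5591e-23·1.4061e-23·cos(155°)
|Δp⃗| = 2.8950e-23 kg·m/s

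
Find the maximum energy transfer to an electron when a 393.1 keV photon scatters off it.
238.2481 keV

Maximum energy transfer occurs at θ = 180° (backscattering).

Initial photon: E₀ = 393.1 keV → λ₀ = 3.1540 pm

Maximum Compton shift (at 180°):
Δλ_max = 2λ_C = 2 × 2.4263 = 4.8526 pm

Final wavelength:
λ' = 3.1540 + 4.8526 = 8.0066 pm

Minimum photon energy (maximum energy to electron):
E'_min = hc/λ' = 154.8519 keV

Maximum electron kinetic energy:
K_max = E₀ - E'_min = 393.1000 - 154.8519 = 238.2481 keV

(Intermediate values are shown rounded; full precision is carried through to the final answer.)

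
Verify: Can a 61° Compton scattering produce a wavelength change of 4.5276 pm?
No, inconsistent

Calculate the expected shift for θ = 61°:

Δλ_expected = λ_C(1 - cos(61°))
Δλ_expected = 2.4263 × (1 - cos(61°))
Δλ_expected = 2.4263 × 0.5152
Δλ_expected = 1.2500 pm

Given shift: 4.5276 pm
Expected shift: 1.2500 pm
Difference: 3.2775 pm

The values do not match. The given shift corresponds to θ ≈ 150.0°, not 61°.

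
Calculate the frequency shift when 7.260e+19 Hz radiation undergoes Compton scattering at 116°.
3.325e+19 Hz (decrease)

Convert frequency to wavelength (c = 299792458 m/s):
λ₀ = c/f₀ = 299792458/7.260e+19 = 4.1293727e-12 m = 4.1294 pm

Calculate Compton shift:
Δλ = λ_C(1 - cos(116°)) = 3.4899 pm

Final wavelength:
λ' = λ₀ + Δλ = 4.1294 + 3.4899 = 7.6193 pm

Final frequency:
f' = c/λ' = 299792458/7.6193073e-12 = 3.9346419e+19 Hz

Frequency shift (decrease):
Δf = f₀ - f' = 7.260e+19 - 3.9346419e+19 = 3.325e+19 Hz

(Intermediate values are shown rounded; full precision is carried through to the final answer.)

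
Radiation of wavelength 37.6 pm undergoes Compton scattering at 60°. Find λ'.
38.8132 pm

Using the Compton formula: λ' = λ + λ_C(1 − cos θ)

For θ = 60°, cos θ = 1/2 (exact) = 0.5000, so:
1 − cos 60° = 1 − (1/2) = 0.5000

Δλ = λ_C × 0.5000 = 2.4263 × 0.5000 = 1.2132 pm

λ' = 37.6 + 1.2132 = 38.8132 pm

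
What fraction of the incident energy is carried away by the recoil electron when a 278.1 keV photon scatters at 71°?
0.2685 (or 26.85%)

Calculate initial and final photon energies:

Initial: E₀ = 278.1 keV → λ₀ = 4.4583 pm
Compton shift: Δλ = 1.6364 pm
Final wavelength: λ' = 6.0946 pm
Final energy: E' = 203.4315 keV

Fractional energy loss:
(E₀ - E')/E₀ = (278.1000 - 203.4315)/278.1000
= 74.6685/278.1000
= 0.2685
= 26.85%

(Intermediate values are shown rounded; full precision is carried through to the final answer.)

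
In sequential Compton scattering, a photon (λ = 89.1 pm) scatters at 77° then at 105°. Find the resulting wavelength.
94.0348 pm

Apply Compton shift twice:

First scattering at θ₁ = 77°:
Δλ₁ = λ_C(1 - cos(77°))
Δλ₁ = 2.4263 × 0.7750
Δλ₁ = 1.8805 pm

After first scattering:
λ₁ = 89.1 + 1.8805 = 90.9805 pm

Second scattering at θ₂ = 105°:
Δλ₂ = λ_C(1 - cos(105°))
Δλ₂ = 2.4263 × 1.2588
Δλ₂ = 3.0543 pm

Final wavelength:
λ₂ = 90.9805 + 3.0543 = 94.0348 pm

Total shift: Δλ_total = 1.8805 + 3.0543 = 4.9348 pm

(Intermediate values are shown rounded; full precision is carried through to the final answer.)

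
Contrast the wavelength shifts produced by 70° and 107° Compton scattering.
107° produces the larger shift by a factor of 1.964

Calculate both shifts using Δλ = λ_C(1 - cos θ):

For θ₁ = 70°:
Δλ₁ = 2.4263 × (1 - cos(70°))
Δλ₁ = 2.4263 × 0.6580
Δλ₁ = 1.5965 pm

For θ₂ = 107°:
Δλ₂ = 2.4263 × (1 - cos(107°))
Δλ₂ = 2.4263 × 1.2924
Δλ₂ = 3.1357 pm

The 107° angle produces the larger shift.
Ratio: 3.1357/1.5965 = 1.964

(Intermediate values are shown rounded; full precision is carried through to the final answer.)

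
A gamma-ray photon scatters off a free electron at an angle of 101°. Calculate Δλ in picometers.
2.8893 pm

Using the Compton scattering formula:
Δλ = λ_C(1 - cos θ)

where λ_C = h/(m_e·c) ≈ 2.4263 pm is the Compton wavelength of an electron.

For θ = 101°:
cos(101°) = -0.1908
1 - cos(101°) = 1.1908

Δλ = 2.4263 × 1.1908
Δλ = 2.8893 pm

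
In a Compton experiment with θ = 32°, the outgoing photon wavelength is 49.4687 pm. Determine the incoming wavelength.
49.1000 pm

From λ' = λ + Δλ, we have λ = λ' - Δλ

First calculate the Compton shift:
Δλ = λ_C(1 - cos θ)
Δλ = 2.4263 × (1 - cos(32°))
Δλ = 2.4263 × 0.1520
Δλ = 0.3687 pm

Initial wavelength:
λ = λ' - Δλ
λ = 49.4687 - 0.3687
λ = 49.1000 pm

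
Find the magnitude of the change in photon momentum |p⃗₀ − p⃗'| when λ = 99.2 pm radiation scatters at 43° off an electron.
4.8803e-24 kg·m/s

Photon momentum magnitude is p = h/λ.

Initial momentum:
p₀ = h/λ = 6.6261e-34/9.9200e-11 = 6.6795e-24 kg·m/s

After scattering:
λ' = λ + Δλ = 99.2 + 0.6518 = 99.8518 pm
p' = h/λ' = 6.6261e-34/9.9852e-11 = 6.6359e-24 kg·m/s

Momentum is a vector; the scattered photon's direction makes angle θ = 43° with the incident direction. The magnitude of the vector change Δp⃗ = p⃗₀ − p⃗' is found from the law of cosines:
|Δp⃗|² = p₀² + p'² − 2p₀p'cos θ
|Δp⃗|² = (6.6795e-24)² + (6.6359e-24)² − 2·6.6795e-24·6.6359e-24·cos(43°)
|Δp⃗| = 4.8803e-24 kg·m/s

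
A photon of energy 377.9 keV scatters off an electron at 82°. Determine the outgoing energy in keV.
230.9043 keV

First convert energy to wavelength:
λ = hc/E, with hc ≈ 1239.842 keV·pm (i.e. 1239.842 eV·nm)

For E = 377.9 keV = 377900 eV:
λ = 1239.842 keV·pm / 377.9 keV
λ = 3.2809 pm

Calculate the Compton shift:
Δλ = λ_C(1 - cos(82°)) = 2.4263 × 0.8608
Δλ = 2.0886 pm

Final wavelength:
λ' = 3.2809 + 2.0886 = 5.3695 pm

Final energy:
E' = hc/λ' = 1239.842 / 5.3695 = 230.9043 keV

(Intermediate values are shown rounded; full precision is carried through to the final answer.)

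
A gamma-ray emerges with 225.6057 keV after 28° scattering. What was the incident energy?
237.9000 keV

Convert final energy to wavelength (hc ≈ 1239.842 keV·pm):
λ' = hc/E' = 1239.842 / 225.6057 = 5.4956 pm

Calculate the Compton shift:
Δλ = λ_C(1 - cos(28°))
Δλ = 2.4263 × (1 - cos(28°))
Δλ = 0.2840 pm

Initial wavelength:
λ = λ' - Δλ = 5.4956 - 0.2840 = 5.2116 pm

Initial energy:
E = hc/λ = 1239.842 / 5.2116 = 237.9000 keV

(Intermediate values are shown rounded; full precision is carried through to the final answer.)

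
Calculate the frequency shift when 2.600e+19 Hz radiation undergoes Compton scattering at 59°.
2.408e+18 Hz (decrease)

Convert frequency to wavelength (c = 299792458 m/s):
λ₀ = c/f₀ = 299792458/2.600e+19 = 1.1530479e-11 m = 11.5305 pm

Calculate Compton shift:
Δλ = λ_C(1 - cos(59°)) = 1.1767 pm

Final wavelength:
λ' = λ₀ + Δλ = 11.5305 + 1.1767 = 12.7071 pm

Final frequency:
f' = c/λ' = 299792458/1.2707147e-11 = 2.3592428e+19 Hz

Frequency shift (decrease):
Δf = f₀ - f' = 2.600e+19 - 2.3592428e+19 = 2.408e+18 Hz

(Intermediate values are shown rounded; full precision is carried through to the final answer.)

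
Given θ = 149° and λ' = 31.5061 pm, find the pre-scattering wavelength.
27.0000 pm

From λ' = λ + Δλ, we have λ = λ' - Δλ

First calculate the Compton shift:
Δλ = λ_C(1 - cos θ)
Δλ = 2.4263 × (1 - cos(149°))
Δλ = 2.4263 × 1.8572
Δλ = 4.5061 pm

Initial wavelength:
λ = λ' - Δλ
λ = 31.5061 - 4.5061
λ = 27.0000 pm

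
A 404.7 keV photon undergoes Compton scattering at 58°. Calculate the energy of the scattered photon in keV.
294.9077 keV

First convert energy to wavelength:
λ = hc/E, with hc ≈ 1239.842 keV·pm (i.e. 1239.842 eV·nm)

For E = 404.7 keV = 404700 eV:
λ = 1239.842 keV·pm / 404.7 keV
λ = 3.0636 pm

Calculate the Compton shift:
Δλ = λ_C(1 - cos(58°)) = 2.4263 × 0.4701
Δλ = 1.1406 pm

Final wavelength:
λ' = 3.0636 + 1.1406 = 4.2042 pm

Final energy:
E' = hc/λ' = 1239.842 / 4.2042 = 294.9077 keV

(Intermediate values are shown rounded; full precision is carried through to the final answer.)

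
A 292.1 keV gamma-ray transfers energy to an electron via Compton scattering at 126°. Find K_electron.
138.9771 keV

By energy conservation: K_e = E_initial - E_final

First find the scattered photon energy:
Initial wavelength: λ = hc/E = 4.2446 pm
Compton shift: Δλ = λ_C(1 - cos(126°)) = 3.8525 pm
Final wavelength: λ' = 4.2446 + 3.8525 = 8.0970 pm
Final photon energy: E' = hc/λ' = 153.1229 keV

Electron kinetic energy:
K_e = E - E' = 292.1000 - 153.1229 = 138.9771 keV

(Intermediate values are shown rounded; full precision is carried through to the final answer.)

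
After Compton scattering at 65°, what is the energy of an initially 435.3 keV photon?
291.7856 keV

First convert energy to wavelength:
λ = hc/E, with hc ≈ 1239.842 keV·pm (i.e. 1239.842 eV·nm)

For E = 435.3 keV = 435300 eV:
λ = 1239.842 keV·pm / 435.3 keV
λ = 2.8482 pm

Calculate the Compton shift:
Δλ = λ_C(1 - cos(65°)) = 2.4263 × 0.5774
Δλ = 1.4009 pm

Final wavelength:
λ' = 2.8482 + 1.4009 = 4.2492 pm

Final energy:
E' = hc/λ' = 1239.842 / 4.2492 = 291.7856 keV

(Intermediate values are shown rounded; full precision is carried through to the final answer.)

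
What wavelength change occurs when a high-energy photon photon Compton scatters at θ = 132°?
4.0498 pm

Using the Compton scattering formula:
Δλ = λ_C(1 - cos θ)

where λ_C = h/(m_e·c) ≈ 2.4263 pm is the Compton wavelength of an electron.

For θ = 132°:
cos(132°) = -0.6691
1 - cos(132°) = 1.6691

Δλ = 2.4263 × 1.6691
Δλ = 4.0498 pm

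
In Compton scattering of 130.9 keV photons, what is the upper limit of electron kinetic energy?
44.3448 keV

Maximum energy transfer occurs at θ = 180° (backscattering).

Initial photon: E₀ = 130.9 keV → λ₀ = 9.4717 pm

Maximum Compton shift (at 180°):
Δλ_max = 2λ_C = 2 × 2.4263 = 4.8526 pm

Final wavelength:
λ' = 9.4717 + 4.8526 = 14.3243 pm

Minimum photon energy (maximum energy to electron):
E'_min = hc/λ' = 86.5552 keV

Maximum electron kinetic energy:
K_max = E₀ - E'_min = 130.9000 - 86.5552 = 44.3448 keV

(Intermediate values are shown rounded; full precision is carried through to the final answer.)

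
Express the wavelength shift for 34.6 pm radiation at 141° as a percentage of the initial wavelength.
12.4622%

Calculate the Compton shift:
Δλ = λ_C(1 - cos(141°))
Δλ = 2.4263 × (1 - cos(141°))
Δλ = 2.4263 × 1.7771
Δλ = 4.3119 pm

Percentage change:
(Δλ/λ₀) × 100 = (4.3119/34.6) × 100
= 12.4622%

(Intermediate values are shown rounded; full precision is carried through to the final answer.)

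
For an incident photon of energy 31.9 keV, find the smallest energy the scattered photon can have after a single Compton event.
28.3592 keV (at θ = 180°)

The scattered photon has minimum energy when its wavelength is maximum, i.e., when the Compton shift Δλ = λ_C(1 − cos θ) is maximum. This occurs at θ = 180° (backscattering), giving Δλ_max = 2λ_C = 4.8526 pm.

Initial wavelength: λ₀ = hc/E₀ = 38.8665 pm
Maximum final wavelength: λ'_max = λ₀ + 2λ_C = 38.8665 + 4.8526 = 43.7191 pm
Minimum final energy: E'_min = hc/λ'_max = 28.3592 keV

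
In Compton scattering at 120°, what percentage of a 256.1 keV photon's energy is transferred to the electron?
0.4291 (or 42.91%)

Calculate initial and final photon energies:

Initial: E₀ = 256.1 keV → λ₀ = 4.8412 pm
Compton shift: Δλ = 3.6395 pm
Final wavelength: λ' = 8.4807 pm
Final energy: E' = 146.1956 keV

Fractional energy loss:
(E₀ - E')/E₀ = (256.1000 - 146.1956)/256.1000
= 109.9044/256.1000
= 0.4291
= 42.91%

(Intermediate values are shown rounded; full precision is carried through to the final answer.)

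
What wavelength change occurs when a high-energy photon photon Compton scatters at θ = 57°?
1.1048 pm

Using the Compton scattering formula:
Δλ = λ_C(1 - cos θ)

where λ_C = h/(m_e·c) ≈ 2.4263 pm is the Compton wavelength of an electron.

For θ = 57°:
cos(57°) = 0.5446
1 - cos(57°) = 0.4554

Δλ = 2.4263 × 0.4554
Δλ = 1.1048 pm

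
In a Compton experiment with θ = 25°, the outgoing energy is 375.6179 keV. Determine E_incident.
403.4000 keV

Convert final energy to wavelength (hc ≈ 1239.842 keV·pm):
λ' = hc/E' = 1239.842 / 375.6179 = 3.3008 pm

Calculate the Compton shift:
Δλ = λ_C(1 - cos(25°))
Δλ = 2.4263 × (1 - cos(25°))
Δλ = 0.2273 pm

Initial wavelength:
λ = λ' - Δλ = 3.3008 - 0.2273 = 3.0735 pm

Initial energy:
E = hc/λ = 1239.842 / 3.0735 = 403.4000 keV

(Intermediate values are shown rounded; full precision is carried through to the final answer.)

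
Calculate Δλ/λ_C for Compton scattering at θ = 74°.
0.7244 λ_C

The Compton shift formula is:
Δλ = λ_C(1 - cos θ)

Dividing both sides by λ_C:
Δλ/λ_C = 1 - cos θ

For θ = 74°:
Δλ/λ_C = 1 - cos(74°)
Δλ/λ_C = 1 - 0.2756
Δλ/λ_C = 0.7244

This means the shift is 0.7244 × λ_C = 1.7575 pm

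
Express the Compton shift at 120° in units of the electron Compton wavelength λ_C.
1.5000 λ_C

The Compton shift formula is:
Δλ = λ_C(1 - cos θ)

Dividing both sides by λ_C:
Δλ/λ_C = 1 - cos θ

For θ = 120°:
Δλ/λ_C = 1 - cos(120°)
Δλ/λ_C = 1 - -0.5000
Δλ/λ_C = 1.5000

This means the shift is 1.5000 × λ_C = 3.6395 pm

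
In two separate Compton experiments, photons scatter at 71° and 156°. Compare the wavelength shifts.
156° produces the larger shift by a factor of 2.837

Calculate both shifts using Δλ = λ_C(1 - cos θ):

For θ₁ = 71°:
Δλ₁ = 2.4263 × (1 - cos(71°))
Δλ₁ = 2.4263 × 0.6744
Δλ₁ = 1.6364 pm

For θ₂ = 156°:
Δλ₂ = 2.4263 × (1 - cos(156°))
Δλ₂ = 2.4263 × 1.9135
Δλ₂ = 4.6429 pm

The 156° angle produces the larger shift.
Ratio: 4.6429/1.6364 = 2.837

(Intermediate values are shown rounded; full precision is carried through to the final answer.)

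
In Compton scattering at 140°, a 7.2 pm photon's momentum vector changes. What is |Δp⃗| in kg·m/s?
1.4118e-22 kg·m/s

Photon momentum magnitude is p = h/λ.

Initial momentum:
p₀ = h/λ = 6.6261e-34/7.2000e-12 = 9.2029e-23 kg·m/s

After scattering:
λ' = λ + Δλ = 7.2 + 4.2850 = 11.4850 pm
p' = h/λ' = 6.6261e-34/1.1485e-11 = 5.7693e-23 kg·m/s

Momentum is a vector; the scattered photon's direction makes angle θ = 140° with the incident direction. The magnitude of the vector change Δp⃗ = p⃗₀ − p⃗' is found from the law of cosines:
|Δp⃗|² = p₀² + p'² − 2p₀p'cos θ
|Δp⃗|² = (9.2029e-23)² + (5.7693e-23)² − 2·9.2029e-23·5.7693e-23·cos(140°)
|Δp⃗| = 1.4118e-22 kg·m/s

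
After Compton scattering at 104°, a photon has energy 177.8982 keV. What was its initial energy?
313.3999 keV

Convert final energy to wavelength (hc ≈ 1239.842 keV·pm):
λ' = hc/E' = 1239.842 / 177.8982 = 6.9694 pm

Calculate the Compton shift:
Δλ = λ_C(1 - cos(104°))
Δλ = 2.4263 × (1 - cos(104°))
Δλ = 3.0133 pm

Initial wavelength:
λ = λ' - Δλ = 6.9694 - 3.0133 = 3.9561 pm

Initial energy:
E = hc/λ = 1239.842 / 3.9561 = 313.3999 keV

(Intermediate values are shown rounded; full precision is carried through to the final answer.)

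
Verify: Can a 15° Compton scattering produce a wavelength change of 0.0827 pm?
Yes, consistent

Calculate the expected shift for θ = 15°:

Δλ_expected = λ_C(1 - cos(15°))
Δλ_expected = 2.4263 × (1 - cos(15°))
Δλ_expected = 2.4263 × 0.0341
Δλ_expected = 0.0827 pm

Given shift: 0.0827 pm
Expected shift: 0.0827 pm
Difference: 0.0000 pm

The values match. This is consistent with Compton scattering at the stated angle.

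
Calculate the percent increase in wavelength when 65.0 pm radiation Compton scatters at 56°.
1.6454%

Calculate the Compton shift:
Δλ = λ_C(1 - cos(56°))
Δλ = 2.4263 × (1 - cos(56°))
Δλ = 2.4263 × 0.4408
Δλ = 1.0695 pm

Percentage change:
(Δλ/λ₀) × 100 = (1.0695/65.0) × 100
= 1.6454%

(Intermediate values are shown rounded; full precision is carried through to the final answer.)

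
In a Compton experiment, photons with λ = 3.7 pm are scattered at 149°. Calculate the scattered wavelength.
8.2061 pm

Using the Compton scattering formula:
λ' = λ + Δλ = λ + λ_C(1 - cos θ)

Given:
- Initial wavelength λ = 3.7 pm
- Scattering angle θ = 149°
- Compton wavelength λ_C ≈ 2.4263 pm

Calculate the shift:
Δλ = 2.4263 × (1 - cos(149°))
Δλ = 2.4263 × 1.8572
Δλ = 4.5061 pm

Final wavelength:
λ' = 3.7 + 4.5061 = 8.2061 pm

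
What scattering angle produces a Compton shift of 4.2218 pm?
137.73°

From the Compton formula Δλ = λ_C(1 - cos θ), we can solve for θ:

cos θ = 1 - Δλ/λ_C

Given:
- Δλ = 4.2218 pm
- λ_C = h/(m_e·c) ≈ 2.42631024 pm

cos θ = 1 - 4.2218/2.42631024
cos θ = 1 - 1.740008
cos θ = -0.740008

θ = arccos(-0.740008)
θ = 137.73°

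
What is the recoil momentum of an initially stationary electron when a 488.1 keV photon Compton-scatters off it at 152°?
3.4593e-22 kg·m/s

The electron is initially at rest, so by conservation of momentum:
p⃗_e = p⃗₀ − p⃗'  (incident photon momentum minus scattered photon momentum)

Photon momentum magnitudes (p = h/λ = E/c):
λ₀ = hc/E₀ = 2.5401 pm → p₀ = h/λ₀ = 2.6085e-22 kg·m/s
Δλ = λ_C(1 − cos 152°) = 4.5686 pm
λ' = 7.1088 pm → p' = h/λ' = 9.3210e-23 kg·m/s

The scattered photon makes angle θ = 152° with the incident direction, so by the law of cosines:
|p⃗_e|² = p₀² + p'² − 2p₀p'cos θ
|p⃗_e|² = (2.6085e-22)² + (9.3210e-23)² − 2·2.6085e-22·9.3210e-23·cos(152°)
|p⃗_e| = 3.4593e-22 kg·m/s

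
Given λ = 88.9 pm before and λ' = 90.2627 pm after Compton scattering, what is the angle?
64.00°

First find the wavelength shift:
Δλ = λ' - λ = 90.2627 - 88.9 = 1.3627 pm

Using Δλ = λ_C(1 - cos θ), with λ_C = h/(m_e·c) ≈ 2.42631024 pm:
cos θ = 1 - Δλ/λ_C
cos θ = 1 - 1.3627/2.42631024
cos θ = 0.438365

θ = arccos(0.438365)
θ = 64.00°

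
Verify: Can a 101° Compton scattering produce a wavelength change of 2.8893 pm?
Yes, consistent

Calculate the expected shift for θ = 101°:

Δλ_expected = λ_C(1 - cos(101°))
Δλ_expected = 2.4263 × (1 - cos(101°))
Δλ_expected = 2.4263 × 1.1908
Δλ_expected = 2.8893 pm

Given shift: 2.8893 pm
Expected shift: 2.8893 pm
Difference: 0.0000 pm

The values match. This is consistent with Compton scattering at the stated angle.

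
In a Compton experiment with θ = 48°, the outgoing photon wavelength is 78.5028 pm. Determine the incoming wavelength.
77.7000 pm

From λ' = λ + Δλ, we have λ = λ' - Δλ

First calculate the Compton shift:
Δλ = λ_C(1 - cos θ)
Δλ = 2.4263 × (1 - cos(48°))
Δλ = 2.4263 × 0.3309
Δλ = 0.8028 pm

Initial wavelength:
λ = λ' - Δλ
λ = 78.5028 - 0.8028
λ = 77.7000 pm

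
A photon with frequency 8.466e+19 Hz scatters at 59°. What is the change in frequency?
2.112e+19 Hz (decrease)

Convert frequency to wavelength (c = 299792458 m/s):
λ₀ = c/f₀ = 299792458/8.466e+19 = 3.5411346e-12 m = 3.5411 pm

Calculate Compton shift:
Δλ = λ_C(1 - cos(59°)) = 1.1767 pm

Final wavelength:
λ' = λ₀ + Δλ = 3.5411 + 1.1767 = 4.7178 pm

Final frequency:
f' = c/λ' = 299792458/4.7178027e-12 = 6.3544933e+19 Hz

Frequency shift (decrease):
Δf = f₀ - f' = 8.466e+19 - 6.3544933e+19 = 2.112e+19 Hz

(Intermediate values are shown rounded; full precision is carried through to the final answer.)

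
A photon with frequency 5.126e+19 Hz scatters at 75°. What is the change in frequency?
1.206e+19 Hz (decrease)

Convert frequency to wavelength (c = 299792458 m/s):
λ₀ = c/f₀ = 299792458/5.126e+19 = 5.8484678e-12 m = 5.8485 pm

Calculate Compton shift:
Δλ = λ_C(1 - cos(75°)) = 1.7983 pm

Final wavelength:
λ' = λ₀ + Δλ = 5.8485 + 1.7983 = 7.6468 pm

Final frequency:
f' = c/λ' = 299792458/7.6468027e-12 = 3.9204942e+19 Hz

Frequency shift (decrease):
Δf = f₀ - f' = 5.126e+19 - 3.9204942e+19 = 1.206e+19 Hz

(Intermediate values are shown rounded; full precision is carried through to the final answer.)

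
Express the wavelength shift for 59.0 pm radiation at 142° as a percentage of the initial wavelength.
7.3530%

Calculate the Compton shift:
Δλ = λ_C(1 - cos(142°))
Δλ = 2.4263 × (1 - cos(142°))
Δλ = 2.4263 × 1.7880
Δλ = 4.3383 pm

Percentage change:
(Δλ/λ₀) × 100 = (4.3383/59.0) × 100
= 7.3530%

(Intermediate values are shown rounded; full precision is carried through to the final answer.)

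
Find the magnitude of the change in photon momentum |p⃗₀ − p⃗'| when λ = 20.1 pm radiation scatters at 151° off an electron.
5.7962e-23 kg·m/s

Photon momentum magnitude is p = h/λ.

Initial momentum:
p₀ = h/λ = 6.6261e-34/2.0100e-11 = 3.2966e-23 kg·m/s

After scattering:
λ' = λ + Δλ = 20.1 + 4.5484 = 24.6484 pm
p' = h/λ' = 6.6261e-34/2.4648e-11 = 2.6882e-23 kg·m/s

Momentum is a vector; the scattered photon's direction makes angle θ = 151° with the incident direction. The magnitude of the vector change Δp⃗ = p⃗₀ − p⃗' is found from the law of cosines:
|Δp⃗|² = p₀² + p'² − 2p₀p'cos θ
|Δp⃗|² = (3.2966e-23)² + (2.6882e-23)² − 2·3.2966e-23·2.6882e-23·cos(151°)
|Δp⃗| = 5.7962e-23 kg·m/s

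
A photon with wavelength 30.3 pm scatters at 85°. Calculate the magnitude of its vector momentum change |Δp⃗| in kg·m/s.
2.8563e-23 kg·m/s

Photon momentum magnitude is p = h/λ.

Initial momentum:
p₀ = h/λ = 6.6261e-34/3.0300e-11 = 2.1868e-23 kg·m/s

After scattering:
λ' = λ + Δλ = 30.3 + 2.2148 = 32.5148 pm
p' = h/λ' = 6.6261e-34/3.2515e-11 = 2.0379e-23 kg·m/s

Momentum is a vector; the scattered photon's direction makes angle θ = 85° with the incident direction. The magnitude of the vector change Δp⃗ = p⃗₀ − p⃗' is found from the law of cosines:
|Δp⃗|² = p₀² + p'² − 2p₀p'cos θ
|Δp⃗|² = (2.1868e-23)² + (2.0379e-23)² − 2·2.1868e-23·2.0379e-23·cos(85°)
|Δp⃗| = 2.8563e-23 kg·m/s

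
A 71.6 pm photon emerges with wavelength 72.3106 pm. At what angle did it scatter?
45.00°

First find the wavelength shift:
Δλ = λ' - λ = 72.3106 - 71.6 = 0.7106 pm

Using Δλ = λ_C(1 - cos θ), with λ_C = h/(m_e·c) ≈ 2.42631024 pm:
cos θ = 1 - Δλ/λ_C
cos θ = 1 - 0.7106/2.42631024
cos θ = 0.707127

θ = arccos(0.707127)
θ = 45.00°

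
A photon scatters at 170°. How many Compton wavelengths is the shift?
1.9848 λ_C

The Compton shift formula is:
Δλ = λ_C(1 - cos θ)

Dividing both sides by λ_C:
Δλ/λ_C = 1 - cos θ

For θ = 170°:
Δλ/λ_C = 1 - cos(170°)
Δλ/λ_C = 1 - -0.9848
Δλ/λ_C = 1.9848

This means the shift is 1.9848 × λ_C = 4.8158 pm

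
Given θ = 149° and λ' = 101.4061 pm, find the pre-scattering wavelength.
96.9000 pm

From λ' = λ + Δλ, we have λ = λ' - Δλ

First calculate the Compton shift:
Δλ = λ_C(1 - cos θ)
Δλ = 2.4263 × (1 - cos(149°))
Δλ = 2.4263 × 1.8572
Δλ = 4.5061 pm

Initial wavelength:
λ = λ' - Δλ
λ = 101.4061 - 4.5061
λ = 96.9000 pm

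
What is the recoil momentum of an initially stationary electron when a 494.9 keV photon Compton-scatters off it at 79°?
2.7744e-22 kg·m/s

The electron is initially at rest, so by conservation of momentum:
p⃗_e = p⃗₀ − p⃗'  (incident photon momentum minus scattered photon momentum)

Photon momentum magnitudes (p = h/λ = E/c):
λ₀ = hc/E₀ = 2.5052 pm → p₀ = h/λ₀ = 2.6449e-22 kg·m/s
Δλ = λ_C(1 − cos 79°) = 1.9633 pm
λ' = 4.4686 pm → p' = h/λ' = 1.4828e-22 kg·m/s

The scattered photon makes angle θ = 79° with the incident direction, so by the law of cosines:
|p⃗_e|² = p₀² + p'² − 2p₀p'cos θ
|p⃗_e|² = (2.6449e-22)² + (1.4828e-22)² − 2·2.6449e-22·1.4828e-22·cos(79°)
|p⃗_e| = 2.7744e-22 kg·m/s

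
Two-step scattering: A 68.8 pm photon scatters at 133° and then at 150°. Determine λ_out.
77.4086 pm

Apply Compton shift twice:

First scattering at θ₁ = 133°:
Δλ₁ = λ_C(1 - cos(133°))
Δλ₁ = 2.4263 × 1.6820
Δλ₁ = 4.0810 pm

After first scattering:
λ₁ = 68.8 + 4.0810 = 72.8810 pm

Second scattering at θ₂ = 150°:
Δλ₂ = λ_C(1 - cos(150°))
Δλ₂ = 2.4263 × 1.8660
Δλ₂ = 4.5276 pm

Final wavelength:
λ₂ = 72.8810 + 4.5276 = 77.4086 pm

Total shift: Δλ_total = 4.0810 + 4.5276 = 8.6086 pm

(Intermediate values are shown rounded; full precision is carried through to the final answer.)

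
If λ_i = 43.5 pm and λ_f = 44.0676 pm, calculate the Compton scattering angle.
40.00°

First find the wavelength shift:
Δλ = λ' - λ = 44.0676 - 43.5 = 0.5676 pm

Using Δλ = λ_C(1 - cos θ), with λ_C = h/(m_e·c) ≈ 2.42631024 pm:
cos θ = 1 - Δλ/λ_C
cos θ = 1 - 0.5676/2.42631024
cos θ = 0.766065

θ = arccos(0.766065)
θ = 40.00°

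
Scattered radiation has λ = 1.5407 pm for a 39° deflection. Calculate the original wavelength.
1.0000 pm

From λ' = λ + Δλ, we have λ = λ' - Δλ

First calculate the Compton shift:
Δλ = λ_C(1 - cos θ)
Δλ = 2.4263 × (1 - cos(39°))
Δλ = 2.4263 × 0.2229
Δλ = 0.5407 pm

Initial wavelength:
λ = λ' - Δλ
λ = 1.5407 - 0.5407
λ = 1.0000 pm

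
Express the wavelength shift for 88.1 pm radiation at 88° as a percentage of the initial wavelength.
2.6579%

Calculate the Compton shift:
Δλ = λ_C(1 - cos(88°))
Δλ = 2.4263 × (1 - cos(88°))
Δλ = 2.4263 × 0.9651
Δλ = 2.3416 pm

Percentage change:
(Δλ/λ₀) × 100 = (2.3416/88.1) × 100
= 2.6579%

(Intermediate values are shown rounded; full precision is carried through to the final answer.)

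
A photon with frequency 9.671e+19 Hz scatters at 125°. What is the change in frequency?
5.337e+19 Hz (decrease)

Convert frequency to wavelength (c = 299792458 m/s):
λ₀ = c/f₀ = 299792458/9.671e+19 = 3.0999117e-12 m = 3.0999 pm

Calculate Compton shift:
Δλ = λ_C(1 - cos(125°)) = 3.8180 pm

Final wavelength:
λ' = λ₀ + Δλ = 3.0999 + 3.8180 = 6.9179 pm

Final frequency:
f' = c/λ' = 299792458/6.9178963e-12 = 4.3335784e+19 Hz

Frequency shift (decrease):
Δf = f₀ - f' = 9.671e+19 - 4.3335784e+19 = 5.337e+19 Hz

(Intermediate values are shown rounded; full precision is carried through to the final answer.)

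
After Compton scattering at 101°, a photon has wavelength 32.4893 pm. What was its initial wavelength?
29.6000 pm

From λ' = λ + Δλ, we have λ = λ' - Δλ

First calculate the Compton shift:
Δλ = λ_C(1 - cos θ)
Δλ = 2.4263 × (1 - cos(101°))
Δλ = 2.4263 × 1.1908
Δλ = 2.8893 pm

Initial wavelength:
λ = λ' - Δλ
λ = 32.4893 - 2.8893
λ = 29.6000 pm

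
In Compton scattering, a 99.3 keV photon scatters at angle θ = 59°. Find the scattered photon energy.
90.7479 keV

First convert energy to wavelength:
λ = hc/E, with hc ≈ 1239.842 keV·pm (i.e. 1239.842 eV·nm)

For E = 99.3 keV = 99300 eV:
λ = 1239.842 keV·pm / 99.3 keV
λ = 12.4858 pm

Calculate the Compton shift:
Δλ = λ_C(1 - cos(59°)) = 2.4263 × 0.4850
Δλ = 1.1767 pm

Final wavelength:
λ' = 12.4858 + 1.1767 = 13.6625 pm

Final energy:
E' = hc/λ' = 1239.842 / 13.6625 = 90.7479 keV

(Intermediate values are shown rounded; full precision is carried through to the final answer.)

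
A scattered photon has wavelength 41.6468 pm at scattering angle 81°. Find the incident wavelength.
39.6000 pm

From λ' = λ + Δλ, we have λ = λ' - Δλ

First calculate the Compton shift:
Δλ = λ_C(1 - cos θ)
Δλ = 2.4263 × (1 - cos(81°))
Δλ = 2.4263 × 0.8436
Δλ = 2.0468 pm

Initial wavelength:
λ = λ' - Δλ
λ = 41.6468 - 2.0468
λ = 39.6000 pm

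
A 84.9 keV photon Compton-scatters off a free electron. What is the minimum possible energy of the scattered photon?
63.7248 keV (at θ = 180°)

The scattered photon has minimum energy when its wavelength is maximum, i.e., when the Compton shift Δλ = λ_C(1 − cos θ) is maximum. This occurs at θ = 180° (backscattering), giving Δλ_max = 2λ_C = 4.8526 pm.

Initial wavelength: λ₀ = hc/E₀ = 14.6036 pm
Maximum final wavelength: λ'_max = λ₀ + 2λ_C = 14.6036 + 4.8526 = 19.4562 pm
Minimum final energy: E'_min = hc/λ'_max = 63.7248 keV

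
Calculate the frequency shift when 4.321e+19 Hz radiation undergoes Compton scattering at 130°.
1.577e+19 Hz (decrease)

Convert frequency to wavelength (c = 299792458 m/s):
λ₀ = c/f₀ = 299792458/4.321e+19 = 6.9380342e-12 m = 6.9380 pm

Calculate Compton shift:
Δλ = λ_C(1 - cos(130°)) = 3.9859 pm

Final wavelength:
λ' = λ₀ + Δλ = 6.9380 + 3.9859 = 10.9239 pm

Final frequency:
f' = c/λ' = 299792458/1.0923947e-11 = 2.7443603e+19 Hz

Frequency shift (decrease):
Δf = f₀ - f' = 4.321e+19 - 2.7443603e+19 = 1.577e+19 Hz

(Intermediate values are shown rounded; full precision is carried through to the final answer.)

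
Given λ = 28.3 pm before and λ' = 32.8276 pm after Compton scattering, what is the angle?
150.00°

First find the wavelength shift:
Δλ = λ' - λ = 32.8276 - 28.3 = 4.5276 pm

Using Δλ = λ_C(1 - cos θ), with λ_C = h/(m_e·c) ≈ 2.42631024 pm:
cos θ = 1 - Δλ/λ_C
cos θ = 1 - 4.5276/2.42631024
cos θ = -0.866043

θ = arccos(-0.866043)
θ = 150.00°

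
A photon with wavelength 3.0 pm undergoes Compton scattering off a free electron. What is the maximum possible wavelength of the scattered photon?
7.8526 pm (at θ = 180°)

The Compton shift is Δλ = λ_C(1 − cos θ).

Since cos θ ranges from −1 to 1, the factor (1 − cos θ) ranges from 0 to 2; the maximum shift occurs at θ = 180° (backscattering):
Δλ_max = 2λ_C = 2 × 2.4263 pm = 4.8526 pm

Maximum scattered wavelength:
λ'_max = λ₀ + Δλ_max = 3.0 + 4.8526 = 7.8526 pm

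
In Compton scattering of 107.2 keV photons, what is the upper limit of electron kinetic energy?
31.6842 keV

Maximum energy transfer occurs at θ = 180° (backscattering).

Initial photon: E₀ = 107.2 keV → λ₀ = 11.5657 pm

Maximum Compton shift (at 180°):
Δλ_max = 2λ_C = 2 × 2.4263 = 4.8526 pm

Final wavelength:
λ' = 11.5657 + 4.8526 = 16.4183 pm

Minimum photon energy (maximum energy to electron):
E'_min = hc/λ' = 75.5158 keV

Maximum electron kinetic energy:
K_max = E₀ - E'_min = 107.2000 - 75.5158 = 31.6842 keV

(Intermediate values are shown rounded; full precision is carried through to the final answer.)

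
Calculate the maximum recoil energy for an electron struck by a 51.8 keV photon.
8.7317 keV

Maximum energy transfer occurs at θ = 180° (backscattering).

Initial photon: E₀ = 51.8 keV → λ₀ = 23.9352 pm

Maximum Compton shift (at 180°):
Δλ_max = 2λ_C = 2 × 2.4263 = 4.8526 pm

Final wavelength:
λ' = 23.9352 + 4.8526 = 28.7878 pm

Minimum photon energy (maximum energy to electron):
E'_min = hc/λ' = 43.0683 keV

Maximum electron kinetic energy:
K_max = E₀ - E'_min = 51.8000 - 43.0683 = 8.7317 keV

(Intermediate values are shown rounded; full precision is carried through to the final answer.)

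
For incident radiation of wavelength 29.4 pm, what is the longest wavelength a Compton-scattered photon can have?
34.2526 pm (at θ = 180°)

The Compton shift is Δλ = λ_C(1 − cos θ).

Since cos θ ranges from −1 to 1, the factor (1 − cos θ) ranges from 0 to 2; the maximum shift occurs at θ = 180° (backscattering):
Δλ_max = 2λ_C = 2 × 2.4263 pm = 4.8526 pm

Maximum scattered wavelength:
λ'_max = λ₀ + Δλ_max = 29.4 + 4.8526 = 34.2526 pm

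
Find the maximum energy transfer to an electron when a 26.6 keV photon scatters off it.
2.5082 keV

Maximum energy transfer occurs at θ = 180° (backscattering).

Initial photon: E₀ = 26.6 keV → λ₀ = 46.6106 pm

Maximum Compton shift (at 180°):
Δλ_max = 2λ_C = 2 × 2.4263 = 4.8526 pm

Final wavelength:
λ' = 46.6106 + 4.8526 = 51.4632 pm

Minimum photon energy (maximum energy to electron):
E'_min = hc/λ' = 24.0918 keV

Maximum electron kinetic energy:
K_max = E₀ - E'_min = 26.6000 - 24.0918 = 2.5082 keV

(Intermediate values are shown rounded; full precision is carried through to the final answer.)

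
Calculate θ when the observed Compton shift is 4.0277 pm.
131.30°

From the Compton formula Δλ = λ_C(1 - cos θ), we can solve for θ:

cos θ = 1 - Δλ/λ_C

Given:
- Δλ = 4.0277 pm
- λ_C = h/(m_e·c) ≈ 2.42631024 pm

cos θ = 1 - 4.0277/2.42631024
cos θ = 1 - 1.660010
cos θ = -0.660010

θ = arccos(-0.660010)
θ = 131.30°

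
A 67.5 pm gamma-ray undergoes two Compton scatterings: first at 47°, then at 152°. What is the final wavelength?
72.8402 pm

Apply Compton shift twice:

First scattering at θ₁ = 47°:
Δλ₁ = λ_C(1 - cos(47°))
Δλ₁ = 2.4263 × 0.3180
Δλ₁ = 0.7716 pm

After first scattering:
λ₁ = 67.5 + 0.7716 = 68.2716 pm

Second scattering at θ₂ = 152°:
Δλ₂ = λ_C(1 - cos(152°))
Δλ₂ = 2.4263 × 1.8829
Δλ₂ = 4.5686 pm

Final wavelength:
λ₂ = 68.2716 + 4.5686 = 72.8402 pm

Total shift: Δλ_total = 0.7716 + 4.5686 = 5.3402 pm

(Intermediate values are shown rounded; full precision is carried through to the final answer.)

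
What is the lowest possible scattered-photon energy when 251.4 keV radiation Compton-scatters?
126.7166 keV (at θ = 180°)

The scattered photon has minimum energy when its wavelength is maximum, i.e., when the Compton shift Δλ = λ_C(1 − cos θ) is maximum. This occurs at θ = 180° (backscattering), giving Δλ_max = 2λ_C = 4.8526 pm.

Initial wavelength: λ₀ = hc/E₀ = 4.9318 pm
Maximum final wavelength: λ'_max = λ₀ + 2λ_C = 4.9318 + 4.8526 = 9.7844 pm
Minimum final energy: E'_min = hc/λ'_max = 126.7166 keV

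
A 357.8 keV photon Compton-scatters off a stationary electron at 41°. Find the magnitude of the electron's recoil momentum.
1.2686e-22 kg·m/s

The electron is initially at rest, so by conservation of momentum:
p⃗_e = p⃗₀ − p⃗'  (incident photon momentum minus scattered photon momentum)

Photon momentum magnitudes (p = h/λ = E/c):
λ₀ = hc/E₀ = 3.4652 pm → p₀ = h/λ₀ = 1.9122e-22 kg·m/s
Δλ = λ_C(1 − cos 41°) = 0.5952 pm
λ' = 4.0603 pm → p' = h/λ' = 1.6319e-22 kg·m/s

The scattered photon makes angle θ = 41° with the incident direction, so by the law of cosines:
|p⃗_e|² = p₀² + p'² − 2p₀p'cos θ
|p⃗_e|² = (1.9122e-22)² + (1.6319e-22)² − 2·1.9122e-22·1.6319e-22·cos(41°)
|p⃗_e| = 1.2686e-22 kg·m/s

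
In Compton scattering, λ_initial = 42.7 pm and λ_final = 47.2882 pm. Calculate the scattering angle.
153.00°

First find the wavelength shift:
Δλ = λ' - λ = 47.2882 - 42.7 = 4.5882 pm

Using Δλ = λ_C(1 - cos θ), with λ_C = h/(m_e·c) ≈ 2.42631024 pm:
cos θ = 1 - Δλ/λ_C
cos θ = 1 - 4.5882/2.42631024
cos θ = -0.891020

θ = arccos(-0.891020)
θ = 153.00°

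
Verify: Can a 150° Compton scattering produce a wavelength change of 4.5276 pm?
Yes, consistent

Calculate the expected shift for θ = 150°:

Δλ_expected = λ_C(1 - cos(150°))
Δλ_expected = 2.4263 × (1 - cos(150°))
Δλ_expected = 2.4263 × 1.8660
Δλ_expected = 4.5276 pm

Given shift: 4.5276 pm
Expected shift: 4.5276 pm
Difference: 0.0000 pm

The values match. This is consistent with Compton scattering at the stated angle.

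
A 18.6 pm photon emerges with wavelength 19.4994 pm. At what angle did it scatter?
51.00°

First find the wavelength shift:
Δλ = λ' - λ = 19.4994 - 18.6 = 0.8994 pm

Using Δλ = λ_C(1 - cos θ), with λ_C = h/(m_e·c) ≈ 2.42631024 pm:
cos θ = 1 - Δλ/λ_C
cos θ = 1 - 0.8994/2.42631024
cos θ = 0.629314

θ = arccos(0.629314)
θ = 51.00°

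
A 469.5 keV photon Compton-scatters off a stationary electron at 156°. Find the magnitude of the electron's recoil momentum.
3.3606e-22 kg·m/s

The electron is initially at rest, so by conservation of momentum:
p⃗_e = p⃗₀ − p⃗'  (incident photon momentum minus scattered photon momentum)

Photon momentum magnitudes (p = h/λ = E/c):
λ₀ = hc/E₀ = 2.6408 pm → p₀ = h/λ₀ = 2.5091e-22 kg·m/s
Δλ = λ_C(1 − cos 156°) = 4.6429 pm
λ' = 7.2836 pm → p' = h/λ' = 9.0972e-23 kg·m/s

The scattered photon makes angle θ = 156° with the incident direction, so by the law of cosines:
|p⃗_e|² = p₀² + p'² − 2p₀p'cos θ
|p⃗_e|² = (2.5091e-22)² + (9.0972e-23)² − 2·2.5091e-22·9.0972e-23·cos(156°)
|p⃗_e| = 3.3606e-22 kg·m/s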